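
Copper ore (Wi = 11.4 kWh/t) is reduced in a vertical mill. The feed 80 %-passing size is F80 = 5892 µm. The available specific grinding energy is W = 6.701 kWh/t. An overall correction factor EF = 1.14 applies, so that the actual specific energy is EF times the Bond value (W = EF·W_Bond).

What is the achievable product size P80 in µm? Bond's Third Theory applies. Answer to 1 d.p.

W = 10 Wi (P80^-0.5 − F80^-0.5)
W_Bond = W / EF = 6.701 / 1.14 = 5.8781 kWh/t
⇒ 1/√P80 = W_Bond/(10 Wi) + 1/√F80
  = 5.8781/(10·11.4) + 1/√5892 = 0.051562 + 0.013028 = 0.064590
P80 = (1/0.064590)² = 15.4823² = 239.70 µm

P80 = 239.7 µm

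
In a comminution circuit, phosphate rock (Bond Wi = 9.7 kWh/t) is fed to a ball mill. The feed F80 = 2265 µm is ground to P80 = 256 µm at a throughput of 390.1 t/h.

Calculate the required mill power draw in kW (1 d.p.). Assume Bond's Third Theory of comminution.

W = 10 Wi / √P80 − 10 Wi / √F80
W = 10·9.7·(1/√256 − 1/√2265) = 10·9.7·(0.041488) = 4.0243 kWh/t
P_mill = W·ṁ = 4.0243·390.1 = 1569.9 kW

P = 1569.9 kW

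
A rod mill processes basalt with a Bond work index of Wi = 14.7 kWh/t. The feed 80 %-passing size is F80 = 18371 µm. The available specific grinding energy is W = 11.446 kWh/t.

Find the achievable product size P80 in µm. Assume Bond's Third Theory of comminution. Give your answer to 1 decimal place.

W = 10 Wi (P80^-0.5 − F80^-0.5)
1/√P80 = 1/√F80 + W/(10·Wi)
  = 11.4460/(10·14.7) + 1/√18371 = 0.077864 + 0.007378 = 0.085242
P80 = (1/0.085242)² = 11.7313² = 137.62 µm

P80 = 137.6 µm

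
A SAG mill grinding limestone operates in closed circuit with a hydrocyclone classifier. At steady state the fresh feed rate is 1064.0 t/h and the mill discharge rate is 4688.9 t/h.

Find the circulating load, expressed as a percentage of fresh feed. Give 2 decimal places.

Mill node: discharge = fresh + recycle.
R = M − F = 4688.9 − 1064.0 = 3624.9 t/h
CL = 100·R/F = 100·3624.9/1064.0 = 340.69 %

CL = 340.69 %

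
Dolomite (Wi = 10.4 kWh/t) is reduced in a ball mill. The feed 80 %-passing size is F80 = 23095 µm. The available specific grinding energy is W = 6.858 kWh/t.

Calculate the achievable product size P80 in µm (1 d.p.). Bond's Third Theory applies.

P80 = 190.1 µm

Bond: W = 10·Wi·(1/√P80 − 1/√F80)
⇒ 1/√P80 = W/(10·Wi) + 1/√F80
  = 6.8580/(10·10.4) + 1/√23095 = 0.065942 + 0.006580 = 0.072523
P80 = (1/0.072523)² = 13.7888² = 190.13 µm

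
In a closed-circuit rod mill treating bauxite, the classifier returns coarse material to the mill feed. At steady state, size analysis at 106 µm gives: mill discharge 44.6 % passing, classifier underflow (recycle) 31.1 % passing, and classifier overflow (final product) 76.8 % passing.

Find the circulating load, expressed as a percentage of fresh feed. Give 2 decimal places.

CL = 238.52 %

Two-product formula at 106 µm:
(1+r)d = ru + o → r = (o−d)/(d−u)
r = (76.8 − 44.6)/(44.6 − 31.1) = 32.2/13.5 = 2.3852
CL = 100·r = 238.52 %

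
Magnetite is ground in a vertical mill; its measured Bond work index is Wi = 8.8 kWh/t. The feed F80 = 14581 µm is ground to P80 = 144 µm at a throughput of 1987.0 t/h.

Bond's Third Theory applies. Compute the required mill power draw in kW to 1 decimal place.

P = 13123.3 kW

Bond: W = 10·Wi·(1/√P80 − 1/√F80)
W = 10·8.8·(1/√144 − 1/√14581) = 10·8.8·(0.075052) = 6.6046 kWh/t
Power = W × throughput = 6.6046 kWh/t × 1987.0 t/h = 13123.3 kW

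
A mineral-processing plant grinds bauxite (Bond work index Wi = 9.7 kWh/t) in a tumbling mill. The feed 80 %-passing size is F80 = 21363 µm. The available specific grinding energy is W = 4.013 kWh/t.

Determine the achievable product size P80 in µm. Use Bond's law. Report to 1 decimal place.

P80 = 430.2 µm

W = 10 Wi (P80^-0.5 − F80^-0.5)
P80^(−½) = W/(10 Wi) + F80^(−½)
  = 4.0130/(10·9.7) + 1/√21363 = 0.041371 + 0.006842 = 0.048213
P80 = (1/0.048213)² = 20.7413² = 430.20 µm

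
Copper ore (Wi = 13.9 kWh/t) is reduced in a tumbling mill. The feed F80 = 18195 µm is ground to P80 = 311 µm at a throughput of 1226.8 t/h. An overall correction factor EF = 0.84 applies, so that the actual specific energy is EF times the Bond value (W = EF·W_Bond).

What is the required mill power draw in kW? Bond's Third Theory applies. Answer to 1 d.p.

Bond:  W = 10 Wi (1/√P − 1/√F)
W = 10·13.9·(1/√311 − 1/√18195) = 10·13.9·(0.049291) = 6.8515 kWh/t
W_actual = 0.84 × 6.8515 = 5.7553 kWh/t
Mill draw = 5.7553 × 1226.8 = 7060.5 kW

P = 7060.5 kW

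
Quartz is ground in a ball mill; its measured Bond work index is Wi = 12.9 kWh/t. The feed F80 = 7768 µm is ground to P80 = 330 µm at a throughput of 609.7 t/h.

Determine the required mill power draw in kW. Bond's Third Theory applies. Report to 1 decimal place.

P = 3437.2 kW

Bond:  W = 10 Wi (1/√P − 1/√F)
W = 10·12.9·(1/√330 − 1/√7768) = 10·12.9·(0.043702) = 5.6376 kWh/t
Power = W × throughput = 5.6376 kWh/t × 609.7 t/h = 3437.2 kW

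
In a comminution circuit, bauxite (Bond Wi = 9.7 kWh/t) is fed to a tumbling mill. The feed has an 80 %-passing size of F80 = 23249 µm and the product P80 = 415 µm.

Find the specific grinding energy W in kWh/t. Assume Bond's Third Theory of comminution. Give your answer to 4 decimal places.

W = 4.1254 kWh/t

W = 10·Wi·(P80^(-½) − F80^(-½))
1/√415 = 0.049088;  1/√23249 = 0.006558
W = 10·9.7·(0.049088 − 0.006558) = 4.1254 kWh/t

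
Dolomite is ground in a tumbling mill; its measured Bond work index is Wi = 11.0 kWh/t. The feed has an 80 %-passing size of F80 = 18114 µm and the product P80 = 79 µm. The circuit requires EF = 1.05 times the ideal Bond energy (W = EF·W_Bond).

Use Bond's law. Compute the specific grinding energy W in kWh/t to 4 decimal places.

W = 10 Wi / √P80 − 10 Wi / √F80
1/√79 = 0.112509;  1/√18114 = 0.007430
W = 10·11.0·(0.112509 − 0.007430) = 11.5587 kWh/t
W_actual = 1.05 × 11.5587 = 12.1366 kWh/t

W = 12.1366 kWh/t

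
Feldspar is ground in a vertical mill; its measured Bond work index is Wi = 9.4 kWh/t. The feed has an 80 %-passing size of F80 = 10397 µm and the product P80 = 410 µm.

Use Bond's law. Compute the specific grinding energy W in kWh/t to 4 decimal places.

W = 3.7205 kWh/t

W = 10 Wi (1/√P80 − 1/√F80)  [Bond]
1/√410 = 0.049386;  1/√10397 = 0.009807
W = 10·9.4·(0.049386 − 0.009807) = 3.7205 kWh/t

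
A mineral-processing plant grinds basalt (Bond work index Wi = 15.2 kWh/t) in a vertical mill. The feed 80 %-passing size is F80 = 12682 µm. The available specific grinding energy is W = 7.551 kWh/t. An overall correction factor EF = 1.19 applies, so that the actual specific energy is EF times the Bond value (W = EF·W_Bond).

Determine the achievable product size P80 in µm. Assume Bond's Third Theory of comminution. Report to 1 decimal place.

P80 = 390.2 µm

Bond: W = 10·Wi·(1/√P80 − 1/√F80)
W_Bond = W / EF = 7.551 / 1.19 = 6.3454 kWh/t
P80^(−½) = W_Bond/(10 Wi) + F80^(−½)
  = 6.3454/(10·15.2) + 1/√12682 = 0.041746 + 0.008880 = 0.050626
P80 = (1/0.050626)² = 19.7528² = 390.17 µm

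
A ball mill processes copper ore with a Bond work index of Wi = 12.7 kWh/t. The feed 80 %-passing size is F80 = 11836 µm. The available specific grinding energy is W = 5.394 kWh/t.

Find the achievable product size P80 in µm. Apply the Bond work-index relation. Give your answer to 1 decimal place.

P80 = 374.6 µm

W_Bond = 10·Wi·(1/√P₈₀ − 1/√F₈₀)
P80^-0.5 = F80^-0.5 + W/(10 Wi)
  = 5.3940/(10·12.7) + 1/√11836 = 0.042472 + 0.009192 = 0.051664
P80 = (1/0.051664)² = 19.3558² = 374.65 µm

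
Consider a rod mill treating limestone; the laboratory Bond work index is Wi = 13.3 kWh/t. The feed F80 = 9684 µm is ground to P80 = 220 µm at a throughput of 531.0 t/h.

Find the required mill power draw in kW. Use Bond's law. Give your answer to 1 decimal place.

W = 10 Wi / √P80 − 10 Wi / √F80
W = 10·13.3·(1/√220 − 1/√9684) = 10·13.3·(0.057258) = 7.6153 kWh/t
Mill draw = 7.6153 × 531.0 = 4043.7 kW

P = 4043.7 kW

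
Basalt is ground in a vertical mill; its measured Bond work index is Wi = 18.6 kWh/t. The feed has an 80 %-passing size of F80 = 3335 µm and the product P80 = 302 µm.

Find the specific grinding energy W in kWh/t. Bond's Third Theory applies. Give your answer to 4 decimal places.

W = 7.4823 kWh/t

W = 10·Wi·[P80^(−½) − F80^(−½)]
1/√302 = 0.057544;  1/√3335 = 0.017316
W = 10·18.6·(0.057544 − 0.017316) = 7.4823 kWh/t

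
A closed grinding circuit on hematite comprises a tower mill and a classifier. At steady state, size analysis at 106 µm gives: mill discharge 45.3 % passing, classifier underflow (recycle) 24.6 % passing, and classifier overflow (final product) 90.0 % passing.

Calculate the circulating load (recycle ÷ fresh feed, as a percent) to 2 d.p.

CL = 215.94 %

Mass balance on the −106 µm fraction:
r = (o − d)/(d − u)
r = (90.0 − 45.3)/(45.3 − 24.6) = 44.7/20.7 = 2.1594
CL = 100·r = 215.94 %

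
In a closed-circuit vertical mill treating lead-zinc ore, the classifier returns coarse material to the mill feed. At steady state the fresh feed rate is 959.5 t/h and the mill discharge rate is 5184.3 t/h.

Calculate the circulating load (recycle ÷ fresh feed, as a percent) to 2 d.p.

CL = 440.31 %

Steady state: M = F + R.
R = M − F = 5184.3 − 959.5 = 4224.8 t/h
CL = 100·R/F = 100·4224.8/959.5 = 440.31 %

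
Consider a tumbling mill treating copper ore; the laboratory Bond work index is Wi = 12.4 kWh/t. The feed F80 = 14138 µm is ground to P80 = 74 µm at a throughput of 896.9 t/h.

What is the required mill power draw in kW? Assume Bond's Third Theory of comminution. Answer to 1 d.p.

Bond:  W = 10 Wi (1/√P − 1/√F)
W = 10·12.4·(1/√74 − 1/√14138) = 10·12.4·(0.107837) = 13.3718 kWh/t
P_mill = W·ṁ = 13.3718·896.9 = 11993.2 kW

P = 11993.2 kW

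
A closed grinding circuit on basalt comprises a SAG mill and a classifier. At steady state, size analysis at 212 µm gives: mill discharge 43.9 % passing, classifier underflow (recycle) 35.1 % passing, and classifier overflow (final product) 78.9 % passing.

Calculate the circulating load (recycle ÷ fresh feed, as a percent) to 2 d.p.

Mass balance on the −212 µm fraction:
r = (o − d)/(d − u)
r = (78.9 − 43.9)/(43.9 − 35.1) = 35.0/8.8 = 3.9773
CL = 100·r = 397.73 %

CL = 397.73 %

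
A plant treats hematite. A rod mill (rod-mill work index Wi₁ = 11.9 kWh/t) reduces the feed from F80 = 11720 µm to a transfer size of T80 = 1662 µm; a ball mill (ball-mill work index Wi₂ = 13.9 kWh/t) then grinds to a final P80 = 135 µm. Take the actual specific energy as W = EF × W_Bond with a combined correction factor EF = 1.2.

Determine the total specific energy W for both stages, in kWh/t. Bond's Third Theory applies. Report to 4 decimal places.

Bond:  W = 10 Wi (1/√P − 1/√F)
Stage 1 (11720→1662 µm, Wi₁=11.9): W₁ = 10·11.9·(0.024529 − 0.009237) = 1.8198 kWh/t
Stage 2 (1662→135 µm, Wi₂=13.9): W₂ = 10·13.9·(0.086066 − 0.024529) = 8.5536 kWh/t
W = W₁ + W₂ = 1.8198 + 8.5536 = 10.3734 kWh/t
With EF = 1.2: W = 10.3734·1.2 = 12.4481 kWh/t

W = 12.4481 kWh/t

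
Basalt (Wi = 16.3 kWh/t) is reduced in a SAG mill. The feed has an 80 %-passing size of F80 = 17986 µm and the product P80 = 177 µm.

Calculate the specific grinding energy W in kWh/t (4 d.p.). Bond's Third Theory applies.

W = 11.0364 kWh/t

W = 10·Wi·[P80^(−½) − F80^(−½)]
1/√177 = 0.075165;  1/√17986 = 0.007456
W = 10·16.3·(0.075165 − 0.007456) = 11.0364 kWh/t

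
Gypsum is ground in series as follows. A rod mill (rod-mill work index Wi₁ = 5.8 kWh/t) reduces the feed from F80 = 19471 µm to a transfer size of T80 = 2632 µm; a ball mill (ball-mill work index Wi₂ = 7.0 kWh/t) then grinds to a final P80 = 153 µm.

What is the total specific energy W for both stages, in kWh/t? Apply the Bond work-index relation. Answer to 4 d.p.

W = 5.0096 kWh/t

Bond: W = 10·Wi·(1/√P80 − 1/√F80)
Stage 1 (19471→2632 µm, Wi₁=5.8): W₁ = 10·5.8·(0.019492 − 0.007166) = 0.7149 kWh/t
Stage 2 (2632→153 µm, Wi₂=7.0): W₂ = 10·7.0·(0.080845 − 0.019492) = 4.2947 kWh/t
W = W₁ + W₂ = 0.7149 + 4.2947 = 5.0096 kWh/t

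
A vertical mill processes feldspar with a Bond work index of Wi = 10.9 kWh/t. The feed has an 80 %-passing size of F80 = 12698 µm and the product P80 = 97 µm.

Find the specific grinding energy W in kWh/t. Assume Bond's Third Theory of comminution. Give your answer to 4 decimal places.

W = 10.1000 kWh/t

W = 10·Wi·[P80^(−½) − F80^(−½)]
1/√97 = 0.101535;  1/√12698 = 0.008874
W = 10·10.9·(0.101535 − 0.008874) = 10.1000 kWh/t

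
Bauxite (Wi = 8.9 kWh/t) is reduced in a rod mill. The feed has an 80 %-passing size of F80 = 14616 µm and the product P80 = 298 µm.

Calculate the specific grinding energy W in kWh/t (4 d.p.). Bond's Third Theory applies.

W_Bond = 10·Wi·(1/√P₈₀ − 1/√F₈₀)
1/√298 = 0.057928;  1/√14616 = 0.008272
W = 10·8.9·(0.057928 − 0.008272) = 4.4195 kWh/t

W = 4.4195 kWh/t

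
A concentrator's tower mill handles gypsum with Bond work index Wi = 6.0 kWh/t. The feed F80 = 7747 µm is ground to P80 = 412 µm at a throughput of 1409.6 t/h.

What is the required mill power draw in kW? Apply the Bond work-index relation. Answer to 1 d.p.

P = 3205.9 kW

W = 10 Wi (P80^-0.5 − F80^-0.5)
W = 10·6.0·(1/√412 − 1/√7747) = 10·6.0·(0.037905) = 2.2743 kWh/t
P = W·T = 2.2743·1409.6 = 3205.9 kW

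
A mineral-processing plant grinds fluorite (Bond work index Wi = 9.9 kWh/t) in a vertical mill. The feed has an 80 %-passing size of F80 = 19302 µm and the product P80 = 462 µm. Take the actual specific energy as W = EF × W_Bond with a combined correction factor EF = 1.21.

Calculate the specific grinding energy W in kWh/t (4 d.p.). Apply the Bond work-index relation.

Bond: W = 10·Wi·(1/√P80 − 1/√F80)
1/√462 = 0.046524;  1/√19302 = 0.007198
W = 10·9.9·(0.046524 − 0.007198) = 3.8933 kWh/t
With EF = 1.21: W = 3.8933·1.21 = 4.7109 kWh/t

W = 4.7109 kWh/t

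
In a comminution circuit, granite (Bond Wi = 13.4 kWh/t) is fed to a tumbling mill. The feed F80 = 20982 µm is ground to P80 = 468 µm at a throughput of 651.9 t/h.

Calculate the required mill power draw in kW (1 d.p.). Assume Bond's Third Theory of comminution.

W = 10 Wi (1/√P80 − 1/√F80)  [Bond]
W = 10·13.4·(1/√468 − 1/√20982) = 10·13.4·(0.039321) = 5.2691 kWh/t
Power = W × throughput = 5.2691 kWh/t × 651.9 t/h = 3434.9 kW

P = 3434.9 kW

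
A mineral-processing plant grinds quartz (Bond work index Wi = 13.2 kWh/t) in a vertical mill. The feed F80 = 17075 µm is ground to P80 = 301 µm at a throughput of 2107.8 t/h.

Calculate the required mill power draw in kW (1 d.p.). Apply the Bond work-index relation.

P = 13907.7 kW

W_Bond = 10·Wi·(1/√P₈₀ − 1/√F₈₀)
W = 10·13.2·(1/√301 − 1/√17075) = 10·13.2·(0.049986) = 6.5982 kWh/t
Mill draw = 6.5982 × 2107.8 = 13907.7 kW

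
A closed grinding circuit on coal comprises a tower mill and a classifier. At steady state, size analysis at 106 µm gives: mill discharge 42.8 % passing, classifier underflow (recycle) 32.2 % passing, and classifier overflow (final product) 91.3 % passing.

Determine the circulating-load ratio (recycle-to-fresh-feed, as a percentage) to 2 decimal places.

Classifier node, passing 106 µm:
(1+r)d = ru + o → r = (o−d)/(d−u)
r = (91.3 − 42.8)/(42.8 − 32.2) = 48.5/10.6 = 4.5755
CL = 100·r = 457.55 %

CL = 457.55 %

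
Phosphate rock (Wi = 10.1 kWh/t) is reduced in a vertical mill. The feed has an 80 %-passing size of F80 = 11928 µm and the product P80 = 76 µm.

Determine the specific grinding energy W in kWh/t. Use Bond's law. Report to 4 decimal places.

W = 10.6607 kWh/t

W = 10·Wi·[P80^(−½) − F80^(−½)]
1/√76 = 0.114708;  1/√11928 = 0.009156
W = 10·10.1·(0.114708 − 0.009156) = 10.6607 kWh/t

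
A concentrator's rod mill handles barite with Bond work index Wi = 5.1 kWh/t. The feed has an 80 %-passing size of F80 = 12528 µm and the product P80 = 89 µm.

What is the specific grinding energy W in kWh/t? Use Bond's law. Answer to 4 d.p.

W = 4.9503 kWh/t

W = 10 Wi (P80^-0.5 − F80^-0.5)
1/√89 = 0.106000;  1/√12528 = 0.008934
W = 10·5.1·(0.106000 − 0.008934) = 4.9503 kWh/t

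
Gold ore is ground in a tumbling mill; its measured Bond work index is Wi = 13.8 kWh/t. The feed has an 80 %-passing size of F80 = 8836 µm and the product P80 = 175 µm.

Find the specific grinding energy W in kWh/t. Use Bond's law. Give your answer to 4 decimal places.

W = 8.9637 kWh/t

W = 10 Wi (P80^-0.5 − F80^-0.5)
1/√175 = 0.075593;  1/√8836 = 0.010638
W = 10·13.8·(0.075593 − 0.010638) = 8.9637 kWh/t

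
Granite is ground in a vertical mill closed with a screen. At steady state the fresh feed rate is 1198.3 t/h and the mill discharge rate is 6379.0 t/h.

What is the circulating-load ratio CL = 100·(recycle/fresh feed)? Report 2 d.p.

Mill node: discharge = fresh + recycle.
R = M − F = 6379.0 − 1198.3 = 5180.7 t/h
CL = 100·R/F = 100·5180.7/1198.3 = 432.34 %

CL = 432.34 %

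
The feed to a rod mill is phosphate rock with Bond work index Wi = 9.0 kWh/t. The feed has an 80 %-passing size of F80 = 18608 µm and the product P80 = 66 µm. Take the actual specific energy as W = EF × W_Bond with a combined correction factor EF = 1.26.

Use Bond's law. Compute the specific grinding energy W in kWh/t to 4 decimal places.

W = 10·Wi·(P80^(-½) − F80^(-½))
1/√66 = 0.123091;  1/√18608 = 0.007331
W = 10·9.0·(0.123091 − 0.007331) = 10.4185 kWh/t
Apply correction: 10.4185 × 1.26 = 13.1273 kWh/t

W = 13.1273 kWh/t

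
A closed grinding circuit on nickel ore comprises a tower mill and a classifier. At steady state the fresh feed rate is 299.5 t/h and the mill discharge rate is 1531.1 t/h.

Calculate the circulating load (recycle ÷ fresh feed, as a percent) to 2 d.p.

Mill node: discharge = fresh + recycle.
R = M − F = 1531.1 − 299.5 = 1231.6 t/h
CL = 100·R/F = 100·1231.6/299.5 = 411.22 %

CL = 411.22 %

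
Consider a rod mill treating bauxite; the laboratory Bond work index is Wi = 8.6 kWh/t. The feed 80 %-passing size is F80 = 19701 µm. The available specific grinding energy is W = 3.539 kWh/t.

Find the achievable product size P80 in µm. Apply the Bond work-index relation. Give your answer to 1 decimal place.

P80 = 429.1 µm

W = 10·Wi·(P80^(-½) − F80^(-½))
⇒ 1/√P80 = W/(10 Wi) + 1/√F80
  = 3.5390/(10·8.6) + 1/√19701 = 0.041151 + 0.007125 = 0.048276
P80 = (1/0.048276)² = 20.7144² = 429.08 µm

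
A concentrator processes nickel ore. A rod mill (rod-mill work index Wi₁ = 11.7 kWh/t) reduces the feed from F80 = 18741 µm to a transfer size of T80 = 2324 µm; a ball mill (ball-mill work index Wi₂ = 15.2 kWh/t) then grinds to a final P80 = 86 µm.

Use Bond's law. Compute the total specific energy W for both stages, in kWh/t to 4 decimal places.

W = 14.8099 kWh/t

W = 10 Wi / √P80 − 10 Wi / √F80
Stage 1 (18741→2324 µm, Wi₁=11.7): W₁ = 10·11.7·(0.020743 − 0.007305) = 1.5723 kWh/t
Stage 2 (2324→86 µm, Wi₂=15.2): W₂ = 10·15.2·(0.107833 − 0.020743) = 13.2376 kWh/t
W = W₁ + W₂ = 1.5723 + 13.2376 = 14.8099 kWh/t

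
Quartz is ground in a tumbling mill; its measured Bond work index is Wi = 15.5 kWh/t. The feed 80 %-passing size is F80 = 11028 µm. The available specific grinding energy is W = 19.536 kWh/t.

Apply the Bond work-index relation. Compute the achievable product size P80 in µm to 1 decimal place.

W = 10·Wi·[P80^(−½) − F80^(−½)]
⇒ 1/√P80 = W/(10·Wi) + 1/√F80
  = 19.5360/(10·15.5) + 1/√11028 = 0.126039 + 0.009523 = 0.135561
P80 = (1/0.135561)² = 7.3767² = 54.42 µm

P80 = 54.4 µm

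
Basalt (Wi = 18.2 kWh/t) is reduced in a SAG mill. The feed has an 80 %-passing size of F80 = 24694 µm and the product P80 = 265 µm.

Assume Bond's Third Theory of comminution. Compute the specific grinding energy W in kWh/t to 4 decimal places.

W = 10.0220 kWh/t

Bond: W = 10·Wi·(1/√P80 − 1/√F80)
1/√265 = 0.061430;  1/√24694 = 0.006364
W = 10·18.2·(0.061430 − 0.006364) = 10.0220 kWh/t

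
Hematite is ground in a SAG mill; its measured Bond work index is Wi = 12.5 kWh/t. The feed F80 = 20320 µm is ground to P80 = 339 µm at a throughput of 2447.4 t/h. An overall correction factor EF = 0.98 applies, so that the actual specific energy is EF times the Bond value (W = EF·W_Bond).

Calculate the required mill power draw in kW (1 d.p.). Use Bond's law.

Bond:  W = 10 Wi (1/√P − 1/√F)
W = 10·12.5·(1/√339 − 1/√20320) = 10·12.5·(0.047297) = 5.9122 kWh/t
With EF = 0.98: W = 5.9122·0.98 = 5.7939 kWh/t
Power = W × throughput = 5.7939 kWh/t × 2447.4 t/h = 14180.1 kW

P = 14180.1 kW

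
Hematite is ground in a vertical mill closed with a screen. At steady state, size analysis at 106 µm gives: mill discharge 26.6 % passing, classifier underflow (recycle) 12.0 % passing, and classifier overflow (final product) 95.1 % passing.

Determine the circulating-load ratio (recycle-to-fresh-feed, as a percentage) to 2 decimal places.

Classifier node, passing 106 µm:
r = (o − d)/(d − u)
r = (95.1 − 26.6)/(26.6 − 12.0) = 68.5/14.6 = 4.6918
CL = 100·r = 469.18 %

CL = 469.18 %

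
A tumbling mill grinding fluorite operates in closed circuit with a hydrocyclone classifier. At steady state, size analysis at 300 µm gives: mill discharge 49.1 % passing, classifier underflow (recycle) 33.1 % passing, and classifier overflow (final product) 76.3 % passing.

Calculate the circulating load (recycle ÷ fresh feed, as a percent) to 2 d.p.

CL = 170.00 %

Mass balance on the −300 µm fraction:
Fd + Rd = Ru + Fo ⇒ R/F = (o−d)/(d−u)
r = (76.3 − 49.1)/(49.1 − 33.1) = 27.2/16.0 = 1.7000
CL = 100·r = 170.00 %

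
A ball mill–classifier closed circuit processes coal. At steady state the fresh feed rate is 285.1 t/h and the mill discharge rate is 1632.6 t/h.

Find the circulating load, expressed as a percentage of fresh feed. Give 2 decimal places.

Mill node: discharge = fresh + recycle.
R = M − F = 1632.6 − 285.1 = 1347.5 t/h
CL = 100·R/F = 100·1347.5/285.1 = 472.64 %

CL = 472.64 %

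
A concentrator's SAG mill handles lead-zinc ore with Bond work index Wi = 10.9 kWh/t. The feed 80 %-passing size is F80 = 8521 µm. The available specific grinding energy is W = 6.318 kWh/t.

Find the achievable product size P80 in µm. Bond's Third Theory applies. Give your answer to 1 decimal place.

W = 10·Wi·(P80^(-½) − F80^(-½))
⇒ 1/√P80 = W/(10·Wi) + 1/√F80
  = 6.3180/(10·10.9) + 1/√8521 = 0.057963 + 0.010833 = 0.068796
P80 = (1/0.068796)² = 14.5356² = 211.28 µm

P80 = 211.3 µm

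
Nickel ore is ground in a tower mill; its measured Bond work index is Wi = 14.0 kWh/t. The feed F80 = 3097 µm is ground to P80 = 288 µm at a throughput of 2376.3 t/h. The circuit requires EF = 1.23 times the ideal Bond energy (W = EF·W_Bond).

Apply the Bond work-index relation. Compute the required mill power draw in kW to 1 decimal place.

P = 16759.3 kW

W = 10 Wi / √P80 − 10 Wi / √F80
W = 10·14.0·(1/√288 − 1/√3097) = 10·14.0·(0.040956) = 5.7339 kWh/t
W_actual = 1.23 × 5.7339 = 7.0527 kWh/t
Power = W × throughput = 7.0527 kWh/t × 2376.3 t/h = 16759.3 kW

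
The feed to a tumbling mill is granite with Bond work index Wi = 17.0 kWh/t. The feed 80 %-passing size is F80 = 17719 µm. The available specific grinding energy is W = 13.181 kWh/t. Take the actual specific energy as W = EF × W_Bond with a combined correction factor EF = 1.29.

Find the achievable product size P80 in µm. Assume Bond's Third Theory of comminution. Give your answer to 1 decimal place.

W_Bond = 10·Wi·(1/√P₈₀ − 1/√F₈₀)
W_Bond = W / EF = 13.181 / 1.29 = 10.2178 kWh/t
1/√P80 = 1/√F80 + W_Bond/(10·Wi)
  = 10.2178/(10·17.0) + 1/√17719 = 0.060105 + 0.007512 = 0.067617
P80 = (1/0.067617)² = 14.7891² = 218.72 µm

P80 = 218.7 µm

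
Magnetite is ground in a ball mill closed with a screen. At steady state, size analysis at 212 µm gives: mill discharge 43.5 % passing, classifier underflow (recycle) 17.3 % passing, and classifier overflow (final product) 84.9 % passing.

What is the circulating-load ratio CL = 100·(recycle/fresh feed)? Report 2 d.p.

Classifier node, passing 212 µm:
Fd + Rd = Ru + Fo ⇒ R/F = (o−d)/(d−u)
r = (84.9 − 43.5)/(43.5 − 17.3) = 41.4/26.2 = 1.5802
CL = 100·r = 158.02 %

CL = 158.02 %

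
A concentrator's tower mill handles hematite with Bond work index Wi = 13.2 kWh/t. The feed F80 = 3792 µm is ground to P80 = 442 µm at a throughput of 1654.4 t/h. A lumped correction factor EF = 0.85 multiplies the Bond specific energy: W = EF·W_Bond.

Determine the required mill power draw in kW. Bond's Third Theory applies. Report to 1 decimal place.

Bond: W = 10·Wi·(1/√P80 − 1/√F80)
W = 10·13.2·(1/√442 − 1/√3792) = 10·13.2·(0.031326) = 4.1350 kWh/t
With EF = 0.85: W = 4.1350·0.85 = 3.5148 kWh/t
Mill draw = 3.5148 × 1654.4 = 5814.8 kW

P = 5814.8 kW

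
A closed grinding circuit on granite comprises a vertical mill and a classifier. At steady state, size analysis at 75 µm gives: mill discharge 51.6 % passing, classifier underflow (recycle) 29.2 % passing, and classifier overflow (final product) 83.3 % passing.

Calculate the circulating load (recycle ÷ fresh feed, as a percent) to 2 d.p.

Two-product formula at 75 µm:
(1+r)d = ru + o → r = (o−d)/(d−u)
r = (83.3 − 51.6)/(51.6 − 29.2) = 31.7/22.4 = 1.4152
CL = 100·r = 141.52 %

CL = 141.52 %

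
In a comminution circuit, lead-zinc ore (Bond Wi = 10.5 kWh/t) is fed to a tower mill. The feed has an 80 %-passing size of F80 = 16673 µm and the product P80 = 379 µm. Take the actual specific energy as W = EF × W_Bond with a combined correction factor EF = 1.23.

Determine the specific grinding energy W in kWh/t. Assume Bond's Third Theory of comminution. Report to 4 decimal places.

W = 10 Wi / √P80 − 10 Wi / √F80
1/√379 = 0.051367;  1/√16673 = 0.007744
W = 10·10.5·(0.051367 − 0.007744) = 4.5803 kWh/t
Apply correction: 4.5803 × 1.23 = 5.6338 kWh/t

W = 5.6338 kWh/t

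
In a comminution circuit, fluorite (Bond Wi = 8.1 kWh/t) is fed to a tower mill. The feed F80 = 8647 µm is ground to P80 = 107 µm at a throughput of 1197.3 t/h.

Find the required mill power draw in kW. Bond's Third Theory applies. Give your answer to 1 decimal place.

W = 10·Wi·(P80^(-½) − F80^(-½))
W = 10·8.1·(1/√107 − 1/√8647) = 10·8.1·(0.085920) = 6.9595 kWh/t
P_mill = W·ṁ = 6.9595·1197.3 = 8332.6 kW

P = 8332.6 kW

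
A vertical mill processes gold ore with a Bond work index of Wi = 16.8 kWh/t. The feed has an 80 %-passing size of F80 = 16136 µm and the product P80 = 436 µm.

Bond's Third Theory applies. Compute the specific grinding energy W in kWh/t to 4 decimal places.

W = 10·Wi·[P80^(−½) − F80^(−½)]
1/√436 = 0.047891;  1/√16136 = 0.007872
W = 10·16.8·(0.047891 − 0.007872) = 6.7232 kWh/t

W = 6.7232 kWh/t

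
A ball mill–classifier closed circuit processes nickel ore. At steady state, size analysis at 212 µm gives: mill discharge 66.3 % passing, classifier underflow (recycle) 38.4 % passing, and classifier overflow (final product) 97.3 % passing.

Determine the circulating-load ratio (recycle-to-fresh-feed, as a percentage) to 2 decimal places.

CL = 111.11 %

Balance %-passing 212 µm (r = R/F):
d + r·d = r·u + o → r(d−u) = o−d
r = (97.3 − 66.3)/(66.3 − 38.4) = 31.0/27.9 = 1.1111
CL = 100·r = 111.11 %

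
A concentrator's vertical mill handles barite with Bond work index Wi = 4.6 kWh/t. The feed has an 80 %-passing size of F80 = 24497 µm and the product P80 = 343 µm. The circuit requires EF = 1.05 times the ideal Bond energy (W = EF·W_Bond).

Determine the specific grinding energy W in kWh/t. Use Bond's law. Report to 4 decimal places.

W = 2.2994 kWh/t

W = 10 Wi (1/√P80 − 1/√F80)  [Bond]
1/√343 = 0.053995;  1/√24497 = 0.006389
W = 10·4.6·(0.053995 − 0.006389) = 2.1899 kWh/t
With EF = 1.05: W = 2.1899·1.05 = 2.2994 kWh/t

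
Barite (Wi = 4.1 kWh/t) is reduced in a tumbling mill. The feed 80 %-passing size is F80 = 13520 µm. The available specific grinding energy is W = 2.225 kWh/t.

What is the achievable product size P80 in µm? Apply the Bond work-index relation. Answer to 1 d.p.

W = 10 Wi (1/√P80 − 1/√F80)  [Bond]
P80^-0.5 = F80^-0.5 + W/(10 Wi)
  = 2.2250/(10·4.1) + 1/√13520 = 0.054268 + 0.008600 = 0.062869
P80 = (1/0.062869)² = 15.9062² = 253.01 µm

P80 = 253.0 µm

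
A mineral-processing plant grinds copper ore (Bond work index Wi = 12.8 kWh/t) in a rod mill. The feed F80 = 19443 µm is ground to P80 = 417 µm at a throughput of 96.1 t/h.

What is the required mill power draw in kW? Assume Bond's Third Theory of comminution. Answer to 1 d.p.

W_Bond = 10·Wi·(1/√P₈₀ − 1/√F₈₀)
W = 10·12.8·(1/√417 − 1/√19443) = 10·12.8·(0.041799) = 5.3502 kWh/t
Mill draw = 5.3502 × 96.1 = 514.2 kW

P = 514.2 kW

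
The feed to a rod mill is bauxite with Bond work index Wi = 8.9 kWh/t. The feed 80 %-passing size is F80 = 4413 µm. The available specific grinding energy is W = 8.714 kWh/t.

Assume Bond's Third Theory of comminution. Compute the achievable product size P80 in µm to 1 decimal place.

P80 = 78.4 µm

Bond:  W = 10 Wi (1/√P − 1/√F)
P80^(−½) = W/(10 Wi) + F80^(−½)
  = 8.7140/(10·8.9) + 1/√4413 = 0.097910 + 0.015053 = 0.112963
P80 = (1/0.112963)² = 8.8524² = 78.37 µm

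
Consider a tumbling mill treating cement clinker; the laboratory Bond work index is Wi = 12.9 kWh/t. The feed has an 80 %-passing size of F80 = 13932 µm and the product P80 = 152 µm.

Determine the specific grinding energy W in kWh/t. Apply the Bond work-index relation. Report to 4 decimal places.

W = 9.3704 kWh/t

Bond:  W = 10 Wi (1/√P − 1/√F)
1/√152 = 0.081111;  1/√13932 = 0.008472
W = 10·12.9·(0.081111 − 0.008472) = 9.3704 kWh/t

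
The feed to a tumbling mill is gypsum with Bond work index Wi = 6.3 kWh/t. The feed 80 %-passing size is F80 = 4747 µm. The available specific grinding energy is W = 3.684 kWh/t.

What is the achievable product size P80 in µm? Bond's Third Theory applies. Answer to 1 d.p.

W = 10·Wi·[P80^(−½) − F80^(−½)]
⇒ 1/√P80 = W/(10·Wi) + 1/√F80
  = 3.6840/(10·6.3) + 1/√4747 = 0.058476 + 0.014514 = 0.072990
P80 = (1/0.072990)² = 13.7005² = 187.70 µm

P80 = 187.7 µm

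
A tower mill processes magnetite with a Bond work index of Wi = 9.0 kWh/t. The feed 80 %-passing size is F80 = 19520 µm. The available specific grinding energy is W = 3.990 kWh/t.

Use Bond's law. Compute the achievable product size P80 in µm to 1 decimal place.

W = 10·Wi·[P80^(−½) − F80^(−½)]
⇒ 1/√P80 = W/(10 Wi) + 1/√F80
  = 3.9900/(10·9.0) + 1/√19520 = 0.044333 + 0.007157 = 0.051491
P80 = (1/0.051491)² = 19.4209² = 377.17 µm

P80 = 377.2 µm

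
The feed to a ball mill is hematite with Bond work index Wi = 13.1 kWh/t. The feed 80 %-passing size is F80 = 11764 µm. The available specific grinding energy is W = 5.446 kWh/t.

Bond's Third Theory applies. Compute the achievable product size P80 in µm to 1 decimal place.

P80 = 387.6 µm

W = 10·Wi·[P80^(−½) − F80^(−½)]
⇒ 1/√P80 = W/(10 Wi) + 1/√F80
  = 5.4460/(10·13.1) + 1/√11764 = 0.041573 + 0.009220 = 0.050792
P80 = (1/0.050792)² = 19.6880² = 387.62 µm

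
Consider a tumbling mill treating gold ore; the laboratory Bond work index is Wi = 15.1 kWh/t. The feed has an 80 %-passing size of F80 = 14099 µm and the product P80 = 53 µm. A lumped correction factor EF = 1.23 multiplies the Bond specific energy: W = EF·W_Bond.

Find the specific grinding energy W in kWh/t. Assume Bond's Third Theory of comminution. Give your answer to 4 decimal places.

W = 10 Wi (1/√P80 − 1/√F80)  [Bond]
1/√53 = 0.137361;  1/√14099 = 0.008422
W = 10·15.1·(0.137361 − 0.008422) = 19.4698 kWh/t
W_actual = 1.23 × 19.4698 = 23.9478 kWh/t

W = 23.9478 kWh/t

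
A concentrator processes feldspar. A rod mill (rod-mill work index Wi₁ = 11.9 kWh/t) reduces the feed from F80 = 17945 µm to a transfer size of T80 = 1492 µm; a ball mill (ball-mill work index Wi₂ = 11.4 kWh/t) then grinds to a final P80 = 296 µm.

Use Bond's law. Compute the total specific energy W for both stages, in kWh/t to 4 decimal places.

W = 10 Wi (P80^-0.5 − F80^-0.5)
Stage 1 (17945→1492 µm, Wi₁=11.9): W₁ = 10·11.9·(0.025889 − 0.007465) = 2.1925 kWh/t
Stage 2 (1492→296 µm, Wi₂=11.4): W₂ = 10·11.4·(0.058124 − 0.025889) = 3.6748 kWh/t
W = W₁ + W₂ = 2.1925 + 3.6748 = 5.8672 kWh/t

W = 5.8672 kWh/t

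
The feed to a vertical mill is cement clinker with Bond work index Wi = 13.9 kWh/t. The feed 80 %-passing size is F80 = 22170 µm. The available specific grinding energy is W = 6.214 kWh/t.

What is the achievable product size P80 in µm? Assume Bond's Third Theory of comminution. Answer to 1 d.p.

P80 = 378.2 µm

W = 10 Wi (1/√P80 − 1/√F80)  [Bond]
⇒ 1/√P80 = W/(10·Wi) + 1/√F80
  = 6.2140/(10·13.9) + 1/√22170 = 0.044705 + 0.006716 = 0.051421
P80 = (1/0.051421)² = 19.4473² = 378.20 µm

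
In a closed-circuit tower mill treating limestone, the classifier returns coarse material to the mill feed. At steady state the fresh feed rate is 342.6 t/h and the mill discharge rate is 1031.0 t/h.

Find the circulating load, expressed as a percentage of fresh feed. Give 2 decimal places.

Discharge = new feed + return, hence
R = M − F = 1031.0 − 342.6 = 688.4 t/h
CL = 100·R/F = 100·688.4/342.6 = 200.93 %

CL = 200.93 %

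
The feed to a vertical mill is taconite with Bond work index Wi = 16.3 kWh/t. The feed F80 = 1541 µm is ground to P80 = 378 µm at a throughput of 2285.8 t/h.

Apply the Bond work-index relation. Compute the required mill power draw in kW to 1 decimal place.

P = 9672.5 kW

W_Bond = 10·Wi·(1/√P₈₀ − 1/√F₈₀)
W = 10·16.3·(1/√378 − 1/√1541) = 10·16.3·(0.025960) = 4.2315 kWh/t
P_mill = W·ṁ = 4.2315·2285.8 = 9672.5 kW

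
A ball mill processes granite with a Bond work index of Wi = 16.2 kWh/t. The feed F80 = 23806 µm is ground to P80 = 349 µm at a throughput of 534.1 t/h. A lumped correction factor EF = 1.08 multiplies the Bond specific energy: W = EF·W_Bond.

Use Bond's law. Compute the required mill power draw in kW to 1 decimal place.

W = 10·Wi·[P80^(−½) − F80^(−½)]
W = 10·16.2·(1/√349 − 1/√23806) = 10·16.2·(0.047048) = 7.6217 kWh/t
With EF = 1.08: W = 7.6217·1.08 = 8.2314 kWh/t
P = W·T = 8.2314·534.1 = 4396.4 kW

P = 4396.4 kW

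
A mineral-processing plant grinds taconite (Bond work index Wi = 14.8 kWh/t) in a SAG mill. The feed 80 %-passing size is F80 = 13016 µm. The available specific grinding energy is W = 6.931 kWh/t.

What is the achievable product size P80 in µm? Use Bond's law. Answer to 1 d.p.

P80 = 323.5 µm

Bond: W = 10·Wi·(1/√P80 − 1/√F80)
⇒ 1/√P80 = W/(10·Wi) + 1/√F80
  = 6.9310/(10·14.8) + 1/√13016 = 0.046831 + 0.008765 = 0.055596
P80 = (1/0.055596)² = 17.9868² = 323.53 µm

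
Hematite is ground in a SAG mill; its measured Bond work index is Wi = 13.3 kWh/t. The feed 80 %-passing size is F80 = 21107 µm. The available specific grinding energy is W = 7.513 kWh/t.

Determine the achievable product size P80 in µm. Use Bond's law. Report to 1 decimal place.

W = 10 Wi / √P80 − 10 Wi / √F80
1/√P80 = 1/√F80 + W/(10·Wi)
  = 7.5130/(10·13.3) + 1/√21107 = 0.056489 + 0.006883 = 0.063372
P80 = (1/0.063372)² = 15.7799² = 249.00 µm

P80 = 249.0 µm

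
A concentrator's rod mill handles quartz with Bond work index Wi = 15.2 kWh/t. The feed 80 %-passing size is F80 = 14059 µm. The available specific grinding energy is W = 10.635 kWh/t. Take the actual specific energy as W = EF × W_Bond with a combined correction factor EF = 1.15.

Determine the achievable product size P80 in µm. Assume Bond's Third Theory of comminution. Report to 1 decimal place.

W = 10 Wi (1/√P80 − 1/√F80)  [Bond]
W_Bond = W / EF = 10.635 / 1.15 = 9.2478 kWh/t
1/√P80 = 1/√F80 + W_Bond/(10·Wi)
  = 9.2478/(10·15.2) + 1/√14059 = 0.060841 + 0.008434 = 0.069275
P80 = (1/0.069275)² = 14.4353² = 208.38 µm

P80 = 208.4 µm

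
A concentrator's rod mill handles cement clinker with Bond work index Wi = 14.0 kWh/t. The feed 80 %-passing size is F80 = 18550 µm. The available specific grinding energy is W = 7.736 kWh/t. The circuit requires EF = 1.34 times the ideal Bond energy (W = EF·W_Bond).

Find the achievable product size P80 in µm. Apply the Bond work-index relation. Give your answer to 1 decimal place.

W = 10 Wi (1/√P80 − 1/√F80)  [Bond]
W_Bond = W / EF = 7.736 / 1.34 = 5.7731 kWh/t
P80^(−½) = W_Bond/(10 Wi) + F80^(−½)
  = 5.7731/(10·14.0) + 1/√18550 = 0.041237 + 0.007342 = 0.048579
P80 = (1/0.048579)² = 20.5851² = 423.74 µm

P80 = 423.7 µm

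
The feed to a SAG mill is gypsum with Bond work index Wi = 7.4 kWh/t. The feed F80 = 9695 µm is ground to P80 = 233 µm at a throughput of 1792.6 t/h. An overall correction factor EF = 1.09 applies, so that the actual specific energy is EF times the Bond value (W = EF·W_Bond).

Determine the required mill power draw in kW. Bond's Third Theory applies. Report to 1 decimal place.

P = 8004.0 kW

W = 10·Wi·[P80^(−½) − F80^(−½)]
W = 10·7.4·(1/√233 − 1/√9695) = 10·7.4·(0.055356) = 4.0964 kWh/t
W_actual = 1.09 × 4.0964 = 4.4650 kWh/t
P = W·T = 4.4650·1792.6 = 8004.0 kW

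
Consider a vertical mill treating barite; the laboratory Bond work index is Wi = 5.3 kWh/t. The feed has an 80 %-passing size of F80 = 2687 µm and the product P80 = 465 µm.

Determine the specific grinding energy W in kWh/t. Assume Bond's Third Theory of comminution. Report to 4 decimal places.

W = 10 Wi (P80^-0.5 − F80^-0.5)
1/√465 = 0.046374;  1/√2687 = 0.019292
W = 10·5.3·(0.046374 − 0.019292) = 1.4354 kWh/t

W = 1.4354 kWh/t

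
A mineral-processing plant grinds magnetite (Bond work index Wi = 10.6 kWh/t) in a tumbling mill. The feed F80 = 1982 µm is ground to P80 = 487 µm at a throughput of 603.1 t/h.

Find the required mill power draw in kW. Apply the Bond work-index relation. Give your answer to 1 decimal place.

P = 1460.9 kW

Bond: W = 10·Wi·(1/√P80 − 1/√F80)
W = 10·10.6·(1/√487 − 1/√1982) = 10·10.6·(0.022852) = 2.4223 kWh/t
Mill draw = 2.4223 × 603.1 = 1460.9 kW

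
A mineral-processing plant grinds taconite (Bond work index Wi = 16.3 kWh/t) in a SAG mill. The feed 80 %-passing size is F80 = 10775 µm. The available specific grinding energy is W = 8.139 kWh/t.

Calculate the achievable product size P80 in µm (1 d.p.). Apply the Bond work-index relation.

W = 10·Wi·(P80^(-½) − F80^(-½))
⇒ 1/√P80 = W/(10 Wi) + 1/√F80
  = 8.1390/(10·16.3) + 1/√10775 = 0.049933 + 0.009634 = 0.059566
P80 = (1/0.059566)² = 16.7881² = 281.84 µm

P80 = 281.8 µm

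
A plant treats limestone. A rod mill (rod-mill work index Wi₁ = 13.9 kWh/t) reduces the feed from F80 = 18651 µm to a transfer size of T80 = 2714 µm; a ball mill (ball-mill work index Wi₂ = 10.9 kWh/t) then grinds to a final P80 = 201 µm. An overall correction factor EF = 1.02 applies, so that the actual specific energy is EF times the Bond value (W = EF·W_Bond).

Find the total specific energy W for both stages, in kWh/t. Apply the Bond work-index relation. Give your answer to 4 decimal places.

W = 10·Wi·[P80^(−½) − F80^(−½)]
Stage 1 (18651→2714 µm, Wi₁=13.9): W₁ = 10·13.9·(0.019195 − 0.007322) = 1.6503 kWh/t
Stage 2 (2714→201 µm, Wi₂=10.9): W₂ = 10·10.9·(0.070535 − 0.019195) = 5.5960 kWh/t
W = W₁ + W₂ = 1.6503 + 5.5960 = 7.2463 kWh/t
Apply correction: 7.2463 × 1.02 = 7.3912 kWh/t

W = 7.3912 kWh/t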